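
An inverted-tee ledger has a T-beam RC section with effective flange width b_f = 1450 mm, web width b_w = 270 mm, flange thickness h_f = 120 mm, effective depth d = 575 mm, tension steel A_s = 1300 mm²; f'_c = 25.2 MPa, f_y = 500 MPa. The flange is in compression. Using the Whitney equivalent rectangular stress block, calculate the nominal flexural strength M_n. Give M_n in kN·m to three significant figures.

Tension: T = A_s f_y = 1300 × 500 = 650000 N.
Try a within the flange: a = T/(0.85 f'_c b_f) = 650000/(0.85 × 25.2 × 1450) = 20.93 mm.
Since a = 20.93 ≤ h_f = 120 mm, the stress block lies entirely in the flange; analyse as a rectangular beam of width b_f.
M_n = T(d − a/2) = 650000 × (575 − 10.465) = 366.95 × 10⁶ N·mm.
M_n = 366.95 kN·m.

M_n ≈ 367 kN·m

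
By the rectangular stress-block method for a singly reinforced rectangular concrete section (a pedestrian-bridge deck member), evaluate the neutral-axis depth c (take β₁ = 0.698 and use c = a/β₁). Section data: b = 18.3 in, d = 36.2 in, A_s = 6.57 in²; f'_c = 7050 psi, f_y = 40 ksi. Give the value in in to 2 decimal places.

T = A_s f_y = 6.57 × 40 = 262.8 kips.
a = T/(0.85 f'_c b) = 262.8/(0.85 × 7.05 × 18.3) = 2.3964 in.
With β₁ = 0.698, c = a/β₁ = 2.3964/0.698 = 3.43 in.

c ≈ 3.43 in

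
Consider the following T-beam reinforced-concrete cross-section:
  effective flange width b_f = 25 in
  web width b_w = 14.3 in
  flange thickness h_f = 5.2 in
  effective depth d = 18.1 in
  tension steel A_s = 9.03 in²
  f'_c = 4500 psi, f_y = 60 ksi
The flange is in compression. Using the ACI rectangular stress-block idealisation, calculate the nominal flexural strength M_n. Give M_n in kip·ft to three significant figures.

Tension: T = A_s f_y = 9.03 × 60 = 541.8 kips.
Try a within the flange: a = T/(0.85 f'_c b_f) = 541.8/(0.85 × 4.5 × 25) = 5.666 in.
a = 5.666 > h_f = 5.2 in: the block extends into the web. Split into flange-overhang and web parts.
C_f = 0.85 f'_c (b_f − b_w) h_f = 0.85 × 4.5 × (25 − 14.3) × 5.2 = 212.8 kips.
Remaining web compression depth: a_w = (T − C_f)/(0.85 f'_c b_w) = (541.8 − 212.8)/(0.85 × 4.5 × 14.3) = 6.015 in.
M_n = C_f(d − h_f/2) + (T − C_f)(d − a_w/2) = 212.8 × (18.1 − 2.6) + 329 × (18.1 − 3.0075) = 3298.4 + 4965.4 = 8263.8 kip·in.
M_n = 8263.8/12 = 688.65 kip·ft.

M_n ≈ 689 kip·ft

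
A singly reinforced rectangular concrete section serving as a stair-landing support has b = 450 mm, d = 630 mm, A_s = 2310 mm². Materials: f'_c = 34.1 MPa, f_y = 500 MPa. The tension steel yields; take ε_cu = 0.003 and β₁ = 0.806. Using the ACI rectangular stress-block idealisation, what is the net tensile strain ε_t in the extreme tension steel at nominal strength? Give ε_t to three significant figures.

a = A_s f_y/(0.85 f'_c b) = 88.55 mm.
β₁ = 0.806, so c = a/β₁ = 88.55/0.806 = 109.86 mm.
From the linear strain diagram with ε_cu = 0.003: ε_t = 0.003 (d − c)/c = 0.003 × (630 − 109.86)/109.86 = 0.0142.
Since ε_t ≥ 0.005, the section is tension-controlled.

ε_t ≈ 0.0142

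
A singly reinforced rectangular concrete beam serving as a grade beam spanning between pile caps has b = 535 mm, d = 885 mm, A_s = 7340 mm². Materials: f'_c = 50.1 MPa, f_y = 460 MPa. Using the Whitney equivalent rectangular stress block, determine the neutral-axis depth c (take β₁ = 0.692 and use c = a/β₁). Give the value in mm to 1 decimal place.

T = A_s f_y = 7340 × 460 = 3376400 N = 3376.4 kN.
Setting C = 0.85 f'_c a b equal to T: a = 3376400/(0.85 × 50.1 × 535) = 148.198 mm.
With β₁ = 0.692, c = a/β₁ = 148.198/0.692 = 214.2 mm.

c ≈ 214.2 mm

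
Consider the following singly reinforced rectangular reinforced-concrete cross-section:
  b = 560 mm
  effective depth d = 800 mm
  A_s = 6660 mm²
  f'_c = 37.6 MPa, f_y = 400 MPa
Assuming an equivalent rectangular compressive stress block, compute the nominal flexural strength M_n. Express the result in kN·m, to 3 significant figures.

M_n ≈ 1930 kN·m

T = A_s f_y = 6660 × 400 = 2664000 N = 2664 kN.
From C = T: a = T/(0.85 f'_c b) = 2664000/(0.85 × 37.6 × 560) = 148.85 mm.
M_n = T(d − a/2) = 2664 kN × (800 − 74.425) mm = 1932.93 kN·m.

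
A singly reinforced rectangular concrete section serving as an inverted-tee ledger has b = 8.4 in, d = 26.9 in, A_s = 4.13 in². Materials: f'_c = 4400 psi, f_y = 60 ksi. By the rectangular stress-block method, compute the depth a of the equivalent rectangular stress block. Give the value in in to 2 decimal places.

a ≈ 7.89 in

T = A_s f_y = 4.13 × 60 = 247.8 kips.
a = T/(0.85 f'_c b) = 247.8/(0.85 × 4.4 × 8.4) = 7.89 in.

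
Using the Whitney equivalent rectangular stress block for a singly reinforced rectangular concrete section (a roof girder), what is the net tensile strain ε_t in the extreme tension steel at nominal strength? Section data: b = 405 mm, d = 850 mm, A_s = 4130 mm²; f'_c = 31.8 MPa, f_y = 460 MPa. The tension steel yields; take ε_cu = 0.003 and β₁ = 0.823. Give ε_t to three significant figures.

a = A_s f_y/(0.85 f'_c b) = 173.54 mm.
β₁ = 0.823, so c = a/β₁ = 173.54/0.823 = 210.86 mm.
From the linear strain diagram with ε_cu = 0.003: ε_t = 0.003 (d − c)/c = 0.003 × (850 − 210.86)/210.86 = 0.00909.
Since ε_t ≥ 0.005, the section is tension-controlled.

ε_t ≈ 0.00909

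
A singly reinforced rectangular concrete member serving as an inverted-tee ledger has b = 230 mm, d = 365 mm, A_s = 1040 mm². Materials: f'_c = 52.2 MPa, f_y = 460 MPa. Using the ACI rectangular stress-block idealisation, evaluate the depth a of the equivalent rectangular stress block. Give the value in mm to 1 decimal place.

T = A_s f_y = 1040 × 460 = 478400 N = 478.4 kN.
Setting C = 0.85 f'_c a b equal to T: a = 478400/(0.85 × 52.2 × 230) = 46.9 mm.

a ≈ 46.9 mm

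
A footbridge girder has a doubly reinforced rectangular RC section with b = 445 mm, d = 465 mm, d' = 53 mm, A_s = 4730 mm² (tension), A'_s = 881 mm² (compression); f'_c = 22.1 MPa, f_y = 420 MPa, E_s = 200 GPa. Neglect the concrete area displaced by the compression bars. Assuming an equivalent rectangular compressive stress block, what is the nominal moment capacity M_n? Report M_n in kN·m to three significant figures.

M_n ≈ 748 kN·m

Assume both tension and compression steel yield.
Net tension couple steel: A_s − A'_s = 3849 mm².
a = (A_s − A'_s) f_y / (0.85 f'_c b) = 1616580/(0.85 × 22.1 × 445) = 193.39 mm.
c = a/β₁ = 193.39/0.85 = 227.52 mm; ε'_s = 0.003(c − d')/c = 0.0023 ≥ f_y/E_s = 0.0021, so compression steel does yield.
M_n = (A_s − A'_s) f_y (d − a/2) + A'_s f_y (d − d') = [1616580 × (465 − 96.695) + 370020 × (465 − 53)] × 10⁻⁶ = 595.39 + 152.45 = 747.84 kN·m.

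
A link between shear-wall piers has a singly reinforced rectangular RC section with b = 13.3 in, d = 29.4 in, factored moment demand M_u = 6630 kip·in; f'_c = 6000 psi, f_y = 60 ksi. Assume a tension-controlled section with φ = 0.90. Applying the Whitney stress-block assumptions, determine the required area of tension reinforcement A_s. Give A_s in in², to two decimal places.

M_n = M_u/φ = 6630/0.90 = 7366.67 kip·in.
From M_n = 0.85 f'_c a b (d − a/2):
a = d − √(d² − 2M_n/(0.85 f'_c b)) = 29.4 − √(29.4² − 2 × 7366.67/(0.85 × 6 × 13.3)) = 3.961 in.
A_s = 0.85 f'_c a b / f_y = 0.85 × 6 × 3.961 × 13.3 / 60 = 4.478 in².

A_s ≈ 4.48 in²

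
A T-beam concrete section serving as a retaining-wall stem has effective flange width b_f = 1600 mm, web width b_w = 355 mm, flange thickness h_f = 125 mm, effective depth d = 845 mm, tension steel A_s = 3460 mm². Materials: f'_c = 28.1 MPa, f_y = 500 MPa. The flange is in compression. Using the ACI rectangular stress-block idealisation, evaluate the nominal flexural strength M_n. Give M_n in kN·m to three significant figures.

Tension: T = A_s f_y = 3460 × 500 = 1730000 N.
Try a within the flange: a = T/(0.85 f'_c b_f) = 1730000/(0.85 × 28.1 × 1600) = 45.27 mm.
Since a = 45.27 ≤ h_f = 125 mm, the stress block lies entirely in the flange; analyse as a rectangular beam of width b_f.
M_n = T(d − a/2) = 1730000 × (845 − 22.635) = 1422.69 × 10⁶ N·mm.
M_n = 1422.69 kN·m.

M_n ≈ 1420 kN·m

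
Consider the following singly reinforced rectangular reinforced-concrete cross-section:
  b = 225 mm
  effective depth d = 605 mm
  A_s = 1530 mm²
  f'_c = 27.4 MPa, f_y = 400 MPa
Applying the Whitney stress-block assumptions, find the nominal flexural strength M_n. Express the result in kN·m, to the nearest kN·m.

M_n ≈ 335 kN·m

T = A_s f_y = 1530 × 400 = 612000 N = 612 kN.
From C = T: a = T/(0.85 f'_c b) = 612000/(0.85 × 27.4 × 225) = 116.79 mm.
M_n = T(d − a/2) = 612 kN × (605 − 58.395) mm = 334.52 kN·m.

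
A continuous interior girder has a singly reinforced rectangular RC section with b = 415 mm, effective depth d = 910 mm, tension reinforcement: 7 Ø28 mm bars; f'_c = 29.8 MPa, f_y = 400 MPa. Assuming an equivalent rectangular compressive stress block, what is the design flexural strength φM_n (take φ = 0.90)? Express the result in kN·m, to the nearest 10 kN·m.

A_s = 7 × 616 = 4312 mm².
T = A_s f_y = 4312 × 400 = 1724800 N = 1724.8 kN.
From C = T: a = T/(0.85 f'_c b) = 1724800/(0.85 × 29.8 × 415) = 164.08 mm.
M_n = T(d − a/2) = 1724.8 kN × (910 − 82.04) mm = 1428.07 kN·m.
φM_n = 0.90 × 1428.07 = 1285.26 kN·m.

φM_n ≈ 1290 kN·m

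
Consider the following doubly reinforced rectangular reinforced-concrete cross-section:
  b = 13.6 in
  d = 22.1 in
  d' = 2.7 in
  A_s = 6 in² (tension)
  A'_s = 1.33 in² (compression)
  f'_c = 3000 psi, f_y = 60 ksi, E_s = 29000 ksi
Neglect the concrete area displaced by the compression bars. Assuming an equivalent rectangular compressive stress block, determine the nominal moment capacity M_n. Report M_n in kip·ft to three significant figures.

M_n ≈ 551 kip·ft

Assume both steels yield.
a = (A_s − A'_s) f_y/(0.85 f'_c b) = (6 − 1.33) × 60/(0.85 × 3 × 13.6) = 8.080 in.
c = a/β₁ = 8.080/0.85 = 9.506 in; ε'_s = 0.003(c − d')/c = 0.0021 ≥ ε_y = 0.0021, so the compression steel yields.
M_n = (A_s − A'_s) f_y (d − a/2) + A'_s f_y (d − d') = 280.2 × (22.1 − 4.04) + 79.8 × (22.1 − 2.7) = 5060.4 + 1548.1 = 6608.5 kip·in = 6608.5/12 = 550.71 kip·ft.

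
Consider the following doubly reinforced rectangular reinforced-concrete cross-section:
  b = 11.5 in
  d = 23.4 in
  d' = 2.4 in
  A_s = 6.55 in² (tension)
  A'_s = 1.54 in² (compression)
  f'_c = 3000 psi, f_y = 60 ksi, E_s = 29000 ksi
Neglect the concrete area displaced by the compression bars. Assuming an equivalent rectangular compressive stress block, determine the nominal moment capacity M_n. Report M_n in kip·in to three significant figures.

Assume both steels yield.
a = (A_s − A'_s) f_y/(0.85 f'_c b) = (6.55 − 1.54) × 60/(0.85 × 3 × 11.5) = 10.251 in.
c = a/β₁ = 10.251/0.85 = 12.060 in; ε'_s = 0.003(c − d')/c = 0.0024 ≥ ε_y = 0.0021, so the compression steel yields.
M_n = (A_s − A'_s) f_y (d − a/2) + A'_s f_y (d − d') = 300.6 × (23.4 − 5.1255) + 92.4 × (23.4 − 2.4) = 5493.3 + 1940.4 = 7433.7 kip·in.

M_n ≈ 7430 kip·in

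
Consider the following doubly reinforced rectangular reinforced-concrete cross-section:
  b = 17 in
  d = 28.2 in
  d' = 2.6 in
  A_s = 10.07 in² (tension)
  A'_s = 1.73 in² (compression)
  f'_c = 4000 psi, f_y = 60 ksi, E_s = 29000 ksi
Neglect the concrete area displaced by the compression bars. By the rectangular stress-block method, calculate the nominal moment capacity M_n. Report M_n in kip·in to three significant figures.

Assume both steels yield.
a = (A_s − A'_s) f_y/(0.85 f'_c b) = (10.07 − 1.73) × 60/(0.85 × 4 × 17) = 8.657 in.
c = a/β₁ = 8.657/0.85 = 10.185 in; ε'_s = 0.003(c − d')/c = 0.0022 ≥ ε_y = 0.0021, so the compression steel yields.
M_n = (A_s − A'_s) f_y (d − a/2) + A'_s f_y (d − d') = 500.4 × (28.2 − 4.3285) + 103.8 × (28.2 − 2.6) = 11945.3 + 2657.3 = 14602.6 kip·in.

M_n ≈ 14600 kip·in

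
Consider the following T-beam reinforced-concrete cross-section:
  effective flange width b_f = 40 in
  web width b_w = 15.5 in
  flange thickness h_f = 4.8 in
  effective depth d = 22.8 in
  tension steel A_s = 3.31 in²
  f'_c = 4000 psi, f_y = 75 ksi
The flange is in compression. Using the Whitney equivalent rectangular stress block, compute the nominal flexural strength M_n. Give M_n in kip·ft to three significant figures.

M_n ≈ 453 kip·ft

Tension: T = A_s f_y = 3.31 × 75 = 248.25 kips.
Try a within the flange: a = T/(0.85 f'_c b_f) = 248.25/(0.85 × 4 × 40) = 1.825 in.
Since a = 1.825 ≤ h_f = 4.8 in, the stress block lies entirely in the flange; analyse as a rectangular beam of width b_f.
M_n = T(d − a/2) = 248.25 × (22.8 − 0.9125) = 5433.6 kip·in.
M_n = 5433.6/12 = 452.80 kip·ft.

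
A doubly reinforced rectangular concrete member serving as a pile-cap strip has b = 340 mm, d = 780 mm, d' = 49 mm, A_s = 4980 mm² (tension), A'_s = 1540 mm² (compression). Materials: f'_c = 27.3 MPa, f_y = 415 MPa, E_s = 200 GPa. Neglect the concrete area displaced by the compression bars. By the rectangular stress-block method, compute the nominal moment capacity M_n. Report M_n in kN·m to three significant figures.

M_n ≈ 1450 kN·m

Assume both tension and compression steel yield.
Net tension couple steel: A_s − A'_s = 3440 mm².
a = (A_s − A'_s) f_y / (0.85 f'_c b) = 1427600/(0.85 × 27.3 × 340) = 180.94 mm.
c = a/β₁ = 180.94/0.85 = 212.87 mm; ε'_s = 0.003(c − d')/c = 0.0023 ≥ f_y/E_s = 0.0021, so compression steel does yield.
M_n = (A_s − A'_s) f_y (d − a/2) + A'_s f_y (d − d') = [1427600 × (780 − 90.47) + 639100 × (780 − 49)] × 10⁻⁶ = 984.37 + 467.18 = 1451.55 kN·m.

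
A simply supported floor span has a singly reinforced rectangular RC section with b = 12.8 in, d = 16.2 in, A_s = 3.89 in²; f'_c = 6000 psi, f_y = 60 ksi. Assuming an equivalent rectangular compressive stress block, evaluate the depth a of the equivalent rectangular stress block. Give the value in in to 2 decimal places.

T = A_s f_y = 3.89 × 60 = 233.4 kips.
a = T/(0.85 f'_c b) = 233.4/(0.85 × 6 × 12.8) = 3.58 in.

a ≈ 3.58 in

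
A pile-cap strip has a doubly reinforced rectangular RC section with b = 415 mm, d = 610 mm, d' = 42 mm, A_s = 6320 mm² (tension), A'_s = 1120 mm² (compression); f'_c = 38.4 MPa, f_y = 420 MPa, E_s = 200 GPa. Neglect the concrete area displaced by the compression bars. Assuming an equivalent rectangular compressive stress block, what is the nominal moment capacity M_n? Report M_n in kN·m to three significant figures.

Assume both tension and compression steel yield.
Net tension couple steel: A_s − A'_s = 5200 mm².
a = (A_s − A'_s) f_y / (0.85 f'_c b) = 2184000/(0.85 × 38.4 × 415) = 161.23 mm.
c = a/β₁ = 161.23/0.776 = 207.77 mm; ε'_s = 0.003(c − d')/c = 0.0024 ≥ f_y/E_s = 0.0021, so compression steel does yield.
M_n = (A_s − A'_s) f_y (d − a/2) + A'_s f_y (d − d') = [2184000 × (610 − 80.615) + 470400 × (610 − 42)] × 10⁻⁶ = 1156.18 + 267.19 = 1423.37 kN·m.

M_n ≈ 1420 kN·m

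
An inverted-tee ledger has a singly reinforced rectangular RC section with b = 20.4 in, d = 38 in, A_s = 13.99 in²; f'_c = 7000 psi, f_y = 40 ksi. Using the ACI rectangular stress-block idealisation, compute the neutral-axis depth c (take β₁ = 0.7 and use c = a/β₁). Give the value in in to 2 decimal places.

c ≈ 6.59 in

T = A_s f_y = 13.99 × 40 = 559.6 kips.
a = T/(0.85 f'_c b) = 559.6/(0.85 × 7 × 20.4) = 4.6103 in.
With β₁ = 0.7, c = a/β₁ = 4.6103/0.7 = 6.59 in.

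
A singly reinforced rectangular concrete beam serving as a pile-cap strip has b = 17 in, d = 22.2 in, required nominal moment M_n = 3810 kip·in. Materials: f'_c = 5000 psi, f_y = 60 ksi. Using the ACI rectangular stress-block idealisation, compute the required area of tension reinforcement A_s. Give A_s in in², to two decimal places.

From M_n = 0.85 f'_c a b (d − a/2):
a = d − √(d² − 2M_n/(0.85 f'_c b)) = 22.2 − √(22.2² − 2 × 3810/(0.85 × 5 × 17)) = 2.518 in.
A_s = 0.85 f'_c a b / f_y = 0.85 × 5 × 2.518 × 17 / 60 = 3.032 in².

A_s ≈ 3.03 in²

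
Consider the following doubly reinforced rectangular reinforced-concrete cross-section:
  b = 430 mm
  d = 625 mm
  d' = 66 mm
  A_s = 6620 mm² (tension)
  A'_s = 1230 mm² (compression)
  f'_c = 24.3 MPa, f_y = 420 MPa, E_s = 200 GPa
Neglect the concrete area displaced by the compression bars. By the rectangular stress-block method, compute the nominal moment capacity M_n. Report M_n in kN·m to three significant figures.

M_n ≈ 1420 kN·m

Assume both tension and compression steel yield.
Net tension couple steel: A_s − A'_s = 5390 mm².
a = (A_s − A'_s) f_y / (0.85 f'_c b) = 2263800/(0.85 × 24.3 × 430) = 254.89 mm.
c = a/β₁ = 254.89/0.85 = 299.87 mm; ε'_s = 0.003(c − d')/c = 0.0023 ≥ f_y/E_s = 0.0021, so compression steel does yield.
M_n = (A_s − A'_s) f_y (d − a/2) + A'_s f_y (d − d') = [2263800 × (625 − 127.445) + 516600 × (625 − 66)] × 10⁻⁶ = 1126.37 + 288.78 = 1415.15 kN·m.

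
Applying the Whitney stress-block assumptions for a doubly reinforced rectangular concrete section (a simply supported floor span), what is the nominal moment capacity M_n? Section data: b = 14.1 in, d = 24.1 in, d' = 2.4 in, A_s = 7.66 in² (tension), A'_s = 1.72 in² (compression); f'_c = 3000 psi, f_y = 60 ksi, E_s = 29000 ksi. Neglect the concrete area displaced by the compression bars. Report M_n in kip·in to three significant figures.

Assume both steels yield.
a = (A_s − A'_s) f_y/(0.85 f'_c b) = (7.66 − 1.72) × 60/(0.85 × 3 × 14.1) = 9.912 in.
c = a/β₁ = 9.912/0.85 = 11.661 in; ε'_s = 0.003(c − d')/c = 0.0024 ≥ ε_y = 0.0021, so the compression steel yields.
M_n = (A_s − A'_s) f_y (d − a/2) + A'_s f_y (d − d') = 356.4 × (24.1 − 4.956) + 103.2 × (24.1 − 2.4) = 6822.9 + 2239.4 = 9062.3 kip·in.

M_n ≈ 9060 kip·in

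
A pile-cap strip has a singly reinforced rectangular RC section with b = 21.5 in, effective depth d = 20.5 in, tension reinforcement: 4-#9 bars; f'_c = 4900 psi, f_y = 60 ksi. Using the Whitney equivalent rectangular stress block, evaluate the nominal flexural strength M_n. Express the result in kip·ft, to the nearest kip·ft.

M_n ≈ 383 kip·ft

A_s = 4 × 1 = 4 in².
T = A_s f_y = 4 × 60 = 240 kips.
a = T/(0.85 f'_c b) = 240/(0.85 × 4.9 × 21.5) = 2.680 in.
M_n = T(d − a/2) = 240 × (20.5 − 1.34) = 4598.4 kip·in = 4598.4/12 = 383.20 kip·ft.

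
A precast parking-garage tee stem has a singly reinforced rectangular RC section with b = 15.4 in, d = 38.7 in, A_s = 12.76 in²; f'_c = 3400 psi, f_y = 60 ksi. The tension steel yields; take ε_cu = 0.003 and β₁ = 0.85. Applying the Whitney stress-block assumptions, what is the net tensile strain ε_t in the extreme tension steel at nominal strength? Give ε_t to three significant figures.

a = A_s f_y/(0.85 f'_c b) = 17.202 in.
β₁ = 0.85, so c = a/β₁ = 17.202/0.85 = 20.238 in.
From the linear strain diagram with ε_cu = 0.003: ε_t = 0.003 (d − c)/c = 0.003 × (38.7 − 20.238)/20.238 = 0.00274.
ε_t < 0.004 — the section is over-reinforced for flexure under ACI limits.

ε_t ≈ 0.00274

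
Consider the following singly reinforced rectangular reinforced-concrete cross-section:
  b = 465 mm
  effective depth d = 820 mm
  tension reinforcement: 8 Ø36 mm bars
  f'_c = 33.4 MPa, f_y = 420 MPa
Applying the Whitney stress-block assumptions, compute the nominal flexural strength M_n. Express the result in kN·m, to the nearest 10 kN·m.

M_n ≈ 2360 kN·m

A_s = 8 × 1018 = 8144 mm².
T = A_s f_y = 8144 × 420 = 3420480 N = 3420.48 kN.
From C = T: a = T/(0.85 f'_c b) = 3420480/(0.85 × 33.4 × 465) = 259.10 mm.
M_n = T(d − a/2) = 3420.48 kN × (820 − 129.55) mm = 2361.67 kN·m.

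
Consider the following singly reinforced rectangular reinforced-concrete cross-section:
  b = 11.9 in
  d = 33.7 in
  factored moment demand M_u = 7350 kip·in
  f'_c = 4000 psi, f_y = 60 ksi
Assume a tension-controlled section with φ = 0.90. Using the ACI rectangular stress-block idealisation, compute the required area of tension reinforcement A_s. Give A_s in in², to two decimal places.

M_n = M_u/φ = 7350/0.90 = 8166.67 kip·in.
From M_n = 0.85 f'_c a b (d − a/2):
a = d − √(d² − 2M_n/(0.85 f'_c b)) = 33.7 − √(33.7² − 2 × 8166.67/(0.85 × 4 × 11.9)) = 6.645 in.
A_s = 0.85 f'_c a b / f_y = 0.85 × 4 × 6.645 × 11.9 / 60 = 4.481 in².

A_s ≈ 4.48 in²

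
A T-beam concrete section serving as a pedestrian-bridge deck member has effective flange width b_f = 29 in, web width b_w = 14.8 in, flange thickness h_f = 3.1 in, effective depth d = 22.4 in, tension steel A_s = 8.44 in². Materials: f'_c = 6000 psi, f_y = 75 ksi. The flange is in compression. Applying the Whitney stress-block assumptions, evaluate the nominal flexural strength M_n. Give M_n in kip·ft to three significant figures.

M_n ≈ 1060 kip·ft

Tension: T = A_s f_y = 8.44 × 75 = 633 kips.
Try a within the flange: a = T/(0.85 f'_c b_f) = 633/(0.85 × 6 × 29) = 4.280 in.
a = 4.280 > h_f = 3.1 in: the block extends into the web. Split into flange-overhang and web parts.
C_f = 0.85 f'_c (b_f − b_w) h_f = 0.85 × 6 × (29 − 14.8) × 3.1 = 224.5 kips.
Remaining web compression depth: a_w = (T − C_f)/(0.85 f'_c b_w) = (633 − 224.5)/(0.85 × 6 × 14.8) = 5.412 in.
M_n = C_f(d − h_f/2) + (T − C_f)(d − a_w/2) = 224.5 × (22.4 − 1.55) + 408.5 × (22.4 − 2.706) = 4680.8 + 8045.0 = 12725.8 kip·in.
M_n = 12725.8/12 = 1060.48 kip·ft.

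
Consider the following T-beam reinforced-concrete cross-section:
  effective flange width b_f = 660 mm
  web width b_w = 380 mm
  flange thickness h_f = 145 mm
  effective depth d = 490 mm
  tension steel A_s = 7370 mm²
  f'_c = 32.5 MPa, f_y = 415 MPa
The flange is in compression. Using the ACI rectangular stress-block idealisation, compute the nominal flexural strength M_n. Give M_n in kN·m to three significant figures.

Tension: T = A_s f_y = 7370 × 415 = 3058550 N.
Try a within the flange: a = T/(0.85 f'_c b_f) = 3058550/(0.85 × 32.5 × 660) = 167.75 mm.
a = 167.75 > h_f = 145 mm: the block extends into the web. Split into flange-overhang and web parts.
C_f = 0.85 f'_c (b_f − b_w) h_f = 0.85 × 32.5 × (660 − 380) × 145 = 1121575 N.
Remaining web compression depth: a_w = (T − C_f)/(0.85 f'_c b_w) = (3058550 − 1121575)/(0.85 × 32.5 × 380) = 184.52 mm.
M_n = C_f(d − h_f/2) + (T − C_f)(d − a_w/2) = 1121575 × (490 − 72.5) + 1936975 × (490 − 92.26) = 468.26 + 770.41 = 1238.67 × 10⁶ N·mm.
M_n = 1238.67 kN·m.

M_n ≈ 1240 kN·m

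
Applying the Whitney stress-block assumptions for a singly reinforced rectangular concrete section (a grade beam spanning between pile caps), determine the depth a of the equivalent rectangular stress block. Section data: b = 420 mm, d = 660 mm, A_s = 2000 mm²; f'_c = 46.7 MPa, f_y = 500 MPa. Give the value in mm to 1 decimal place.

T = A_s f_y = 2000 × 500 = 1000000 N = 1000 kN.
Setting C = 0.85 f'_c a b equal to T: a = 1000000/(0.85 × 46.7 × 420) = 60.0 mm.

a ≈ 60.0 mm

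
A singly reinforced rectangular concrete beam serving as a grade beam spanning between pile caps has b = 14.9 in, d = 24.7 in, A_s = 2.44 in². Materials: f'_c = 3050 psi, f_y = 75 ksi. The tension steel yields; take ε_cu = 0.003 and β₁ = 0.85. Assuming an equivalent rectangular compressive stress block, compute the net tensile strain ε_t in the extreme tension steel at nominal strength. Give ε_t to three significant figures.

a = A_s f_y/(0.85 f'_c b) = 4.737 in.
β₁ = 0.85, so c = a/β₁ = 4.737/0.85 = 5.573 in.
From the linear strain diagram with ε_cu = 0.003: ε_t = 0.003 (d − c)/c = 0.003 × (24.7 − 5.573)/5.573 = 0.0103.
Since ε_t ≥ 0.005, the section is tension-controlled.

ε_t ≈ 0.0103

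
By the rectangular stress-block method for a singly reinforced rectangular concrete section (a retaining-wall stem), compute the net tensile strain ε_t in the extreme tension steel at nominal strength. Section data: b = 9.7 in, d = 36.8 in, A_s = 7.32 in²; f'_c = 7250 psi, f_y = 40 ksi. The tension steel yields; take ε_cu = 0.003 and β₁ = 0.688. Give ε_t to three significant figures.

ε_t ≈ 0.0125

a = A_s f_y/(0.85 f'_c b) = 4.898 in.
β₁ = 0.688, so c = a/β₁ = 4.898/0.688 = 7.119 in.
From the linear strain diagram with ε_cu = 0.003: ε_t = 0.003 (d − c)/c = 0.003 × (36.8 − 7.119)/7.119 = 0.0125.
Since ε_t ≥ 0.005, the section is tension-controlled.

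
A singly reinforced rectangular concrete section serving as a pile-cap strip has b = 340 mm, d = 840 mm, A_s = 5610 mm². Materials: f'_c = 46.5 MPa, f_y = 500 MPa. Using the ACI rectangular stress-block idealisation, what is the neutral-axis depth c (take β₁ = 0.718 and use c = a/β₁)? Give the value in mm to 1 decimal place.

c ≈ 290.7 mm

T = A_s f_y = 5610 × 500 = 2805000 N = 2805 kN.
Setting C = 0.85 f'_c a b equal to T: a = 2805000/(0.85 × 46.5 × 340) = 208.729 mm.
With β₁ = 0.718, c = a/β₁ = 208.729/0.718 = 290.7 mm.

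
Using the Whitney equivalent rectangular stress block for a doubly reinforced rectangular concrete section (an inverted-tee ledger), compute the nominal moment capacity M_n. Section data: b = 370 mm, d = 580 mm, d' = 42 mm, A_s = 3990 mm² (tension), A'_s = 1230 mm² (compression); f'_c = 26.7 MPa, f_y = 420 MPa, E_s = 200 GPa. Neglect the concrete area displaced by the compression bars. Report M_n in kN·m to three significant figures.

M_n ≈ 870 kN·m

Assume both tension and compression steel yield.
Net tension couple steel: A_s − A'_s = 2760 mm².
a = (A_s − A'_s) f_y / (0.85 f'_c b) = 1159200/(0.85 × 26.7 × 370) = 138.05 mm.
c = a/β₁ = 138.05/0.85 = 162.41 mm; ε'_s = 0.003(c − d')/c = 0.0022 ≥ f_y/E_s = 0.0021, so compression steel does yield.
M_n = (A_s − A'_s) f_y (d − a/2) + A'_s f_y (d − d') = [1159200 × (580 − 69.025) + 516600 × (580 − 42)] × 10⁻⁶ = 592.32 + 277.93 = 870.25 kN·m.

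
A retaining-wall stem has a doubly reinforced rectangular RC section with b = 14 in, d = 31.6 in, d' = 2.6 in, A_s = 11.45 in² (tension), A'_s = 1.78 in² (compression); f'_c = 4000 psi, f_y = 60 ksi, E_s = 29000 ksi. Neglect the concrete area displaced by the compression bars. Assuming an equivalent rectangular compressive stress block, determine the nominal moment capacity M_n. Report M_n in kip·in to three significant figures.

M_n ≈ 17900 kip·in

Assume both steels yield.
a = (A_s − A'_s) f_y/(0.85 f'_c b) = (11.45 − 1.78) × 60/(0.85 × 4 × 14) = 12.189 in.
c = a/β₁ = 12.189/0.85 = 14.340 in; ε'_s = 0.003(c − d')/c = 0.0025 ≥ ε_y = 0.0021, so the compression steel yields.
M_n = (A_s − A'_s) f_y (d − a/2) + A'_s f_y (d − d') = 580.2 × (31.6 − 6.0945) + 106.8 × (31.6 − 2.6) = 14798.3 + 3097.2 = 17895.5 kip·in.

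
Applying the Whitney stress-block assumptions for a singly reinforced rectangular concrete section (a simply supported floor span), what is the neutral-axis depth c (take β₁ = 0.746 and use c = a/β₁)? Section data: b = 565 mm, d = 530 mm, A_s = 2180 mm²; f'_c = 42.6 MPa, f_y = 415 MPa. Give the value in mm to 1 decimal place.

T = A_s f_y = 2180 × 415 = 904700 N = 904.7 kN.
Setting C = 0.85 f'_c a b equal to T: a = 904700/(0.85 × 42.6 × 565) = 44.221 mm.
With β₁ = 0.746, c = a/β₁ = 44.221/0.746 = 59.3 mm.

c ≈ 59.3 mm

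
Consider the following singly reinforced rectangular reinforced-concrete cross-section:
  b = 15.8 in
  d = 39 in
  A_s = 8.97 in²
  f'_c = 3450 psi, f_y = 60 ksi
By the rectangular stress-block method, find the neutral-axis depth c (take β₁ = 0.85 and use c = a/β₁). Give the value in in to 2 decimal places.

T = A_s f_y = 8.97 × 60 = 538.2 kips.
a = T/(0.85 f'_c b) = 538.2/(0.85 × 3.45 × 15.8) = 11.6158 in.
With β₁ = 0.85, c = a/β₁ = 11.6158/0.85 = 13.67 in.

c ≈ 13.67 in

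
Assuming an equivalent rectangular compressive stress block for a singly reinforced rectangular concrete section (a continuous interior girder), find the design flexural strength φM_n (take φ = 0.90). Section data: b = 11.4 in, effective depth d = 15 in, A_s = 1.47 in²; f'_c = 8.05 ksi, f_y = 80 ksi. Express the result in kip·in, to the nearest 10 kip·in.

T = A_s f_y = 1.47 × 80 = 117.6 kips.
a = T/(0.85 f'_c b) = 117.6/(0.85 × 8.05 × 11.4) = 1.508 in.
M_n = T(d − a/2) = 117.6 × (15 − 0.754) = 1675.3 kip·in.
φM_n = 0.90 × 1675.3 = 1507.8 kip·in.

φM_n ≈ 1510 kip·in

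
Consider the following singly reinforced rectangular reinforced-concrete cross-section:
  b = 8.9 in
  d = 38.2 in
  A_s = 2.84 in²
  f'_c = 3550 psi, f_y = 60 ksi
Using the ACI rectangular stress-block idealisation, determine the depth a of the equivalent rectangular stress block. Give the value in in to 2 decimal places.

a ≈ 6.35 in

T = A_s f_y = 2.84 × 60 = 170.4 kips.
a = T/(0.85 f'_c b) = 170.4/(0.85 × 3.55 × 8.9) = 6.35 in.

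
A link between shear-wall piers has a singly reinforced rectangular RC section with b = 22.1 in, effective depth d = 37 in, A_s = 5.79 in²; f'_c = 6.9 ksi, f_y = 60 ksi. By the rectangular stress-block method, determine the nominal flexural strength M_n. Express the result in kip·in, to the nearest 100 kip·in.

T = A_s f_y = 5.79 × 60 = 347.4 kips.
a = T/(0.85 f'_c b) = 347.4/(0.85 × 6.9 × 22.1) = 2.680 in.
M_n = T(d − a/2) = 347.4 × (37 − 1.34) = 12388.3 kip·in.

M_n ≈ 12400 kip·in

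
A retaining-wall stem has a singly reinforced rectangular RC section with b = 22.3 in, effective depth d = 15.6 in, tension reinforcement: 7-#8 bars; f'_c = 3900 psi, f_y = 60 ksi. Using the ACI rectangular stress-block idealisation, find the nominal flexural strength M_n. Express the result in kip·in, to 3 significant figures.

M_n ≈ 4430 kip·in

A_s = 7 × 0.79 = 5.53 in².
T = A_s f_y = 5.53 × 60 = 331.8 kips.
a = T/(0.85 f'_c b) = 331.8/(0.85 × 3.9 × 22.3) = 4.488 in.
M_n = T(d − a/2) = 331.8 × (15.6 − 2.244) = 4431.5 kip·in.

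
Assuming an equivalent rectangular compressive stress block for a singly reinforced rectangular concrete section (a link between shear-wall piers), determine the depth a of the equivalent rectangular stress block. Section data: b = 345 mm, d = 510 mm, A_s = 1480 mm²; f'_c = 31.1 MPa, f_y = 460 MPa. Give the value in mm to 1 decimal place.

a ≈ 74.6 mm

T = A_s f_y = 1480 × 460 = 680800 N = 680.8 kN.
Setting C = 0.85 f'_c a b equal to T: a = 680800/(0.85 × 31.1 × 345) = 74.6 mm.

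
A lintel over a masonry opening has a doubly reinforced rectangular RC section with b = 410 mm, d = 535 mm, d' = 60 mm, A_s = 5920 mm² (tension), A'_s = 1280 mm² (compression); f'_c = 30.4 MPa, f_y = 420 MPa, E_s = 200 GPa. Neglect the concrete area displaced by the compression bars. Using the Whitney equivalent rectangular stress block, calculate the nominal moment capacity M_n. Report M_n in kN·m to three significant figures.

Assume both tension and compression steel yield.
Net tension couple steel: A_s − A'_s = 4640 mm².
a = (A_s − A'_s) f_y / (0.85 f'_c b) = 1948800/(0.85 × 30.4 × 410) = 183.95 mm.
c = a/β₁ = 183.95/0.833 = 220.83 mm; ε'_s = 0.003(c − d')/c = 0.0022 ≥ f_y/E_s = 0.0021, so compression steel does yield.
M_n = (A_s − A'_s) f_y (d − a/2) + A'_s f_y (d − d') = [1948800 × (535 − 91.975) + 537600 × (535 − 60)] × 10⁻⁶ = 863.37 + 255.36 = 1118.73 kN·m.

M_n ≈ 1120 kN·m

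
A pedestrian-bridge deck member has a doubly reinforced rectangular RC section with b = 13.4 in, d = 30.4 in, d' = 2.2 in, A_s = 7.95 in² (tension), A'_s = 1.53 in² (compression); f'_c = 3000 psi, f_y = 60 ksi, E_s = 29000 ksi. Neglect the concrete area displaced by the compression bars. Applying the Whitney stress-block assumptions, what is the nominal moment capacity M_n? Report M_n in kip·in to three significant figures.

M_n ≈ 12100 kip·in

Assume both steels yield.
a = (A_s − A'_s) f_y/(0.85 f'_c b) = (7.95 − 1.53) × 60/(0.85 × 3 × 13.4) = 11.273 in.
c = a/β₁ = 11.273/0.85 = 13.262 in; ε'_s = 0.003(c − d')/c = 0.0025 ≥ ε_y = 0.0021, so the compression steel yields.
M_n = (A_s − A'_s) f_y (d − a/2) + A'_s f_y (d − d') = 385.2 × (30.4 − 5.6365) + 91.8 × (30.4 − 2.2) = 9538.9 + 2588.8 = 12127.7 kip·in.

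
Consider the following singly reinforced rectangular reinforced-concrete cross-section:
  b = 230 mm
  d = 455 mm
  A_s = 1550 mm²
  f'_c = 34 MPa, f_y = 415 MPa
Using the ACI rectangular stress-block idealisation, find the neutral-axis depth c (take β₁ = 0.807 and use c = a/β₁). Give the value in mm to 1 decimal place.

c ≈ 119.9 mm

T = A_s f_y = 1550 × 415 = 643250 N = 643.25 kN.
Setting C = 0.85 f'_c a b equal to T: a = 643250/(0.85 × 34 × 230) = 96.773 mm.
With β₁ = 0.807, c = a/β₁ = 96.773/0.807 = 119.9 mm.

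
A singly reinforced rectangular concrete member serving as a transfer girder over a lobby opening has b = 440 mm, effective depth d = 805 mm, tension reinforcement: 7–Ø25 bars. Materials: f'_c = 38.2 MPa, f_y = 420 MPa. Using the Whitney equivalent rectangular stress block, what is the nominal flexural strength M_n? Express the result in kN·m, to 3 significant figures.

M_n ≈ 1090 kN·m

A_s = 7 × 491 = 3437 mm².
T = A_s f_y = 3437 × 420 = 1443540 N = 1443.54 kN.
From C = T: a = T/(0.85 f'_c b) = 1443540/(0.85 × 38.2 × 440) = 101.04 mm.
M_n = T(d − a/2) = 1443.54 kN × (805 − 50.52) mm = 1089.12 kN·m.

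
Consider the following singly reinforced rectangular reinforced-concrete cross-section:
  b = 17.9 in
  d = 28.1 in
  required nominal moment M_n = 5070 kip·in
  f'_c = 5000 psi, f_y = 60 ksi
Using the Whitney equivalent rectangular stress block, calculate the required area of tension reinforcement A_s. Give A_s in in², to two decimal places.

A_s ≈ 3.15 in²

From M_n = 0.85 f'_c a b (d − a/2):
a = d − √(d² − 2M_n/(0.85 f'_c b)) = 28.1 − √(28.1² − 2 × 5070/(0.85 × 5 × 17.9)) = 2.481 in.
A_s = 0.85 f'_c a b / f_y = 0.85 × 5 × 2.481 × 17.9 / 60 = 3.146 in².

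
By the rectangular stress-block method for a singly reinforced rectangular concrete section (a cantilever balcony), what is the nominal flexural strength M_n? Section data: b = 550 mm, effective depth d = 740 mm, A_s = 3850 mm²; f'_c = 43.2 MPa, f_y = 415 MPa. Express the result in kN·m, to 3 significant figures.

T = A_s f_y = 3850 × 415 = 1597750 N = 1597.75 kN.
From C = T: a = T/(0.85 f'_c b) = 1597750/(0.85 × 43.2 × 550) = 79.11 mm.
M_n = T(d − a/2) = 1597.75 kN × (740 − 39.555) mm = 1119.14 kN·m.

M_n ≈ 1120 kN·m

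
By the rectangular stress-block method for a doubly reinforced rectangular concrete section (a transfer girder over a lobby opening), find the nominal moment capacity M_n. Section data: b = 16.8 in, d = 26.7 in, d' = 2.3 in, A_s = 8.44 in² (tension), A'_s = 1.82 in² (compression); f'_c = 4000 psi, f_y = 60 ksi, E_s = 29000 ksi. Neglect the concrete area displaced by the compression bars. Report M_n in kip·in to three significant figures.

M_n ≈ 11900 kip·in

Assume both steels yield.
a = (A_s − A'_s) f_y/(0.85 f'_c b) = (8.44 − 1.82) × 60/(0.85 × 4 × 16.8) = 6.954 in.
c = a/β₁ = 6.954/0.85 = 8.181 in; ε'_s = 0.003(c − d')/c = 0.0022 ≥ ε_y = 0.0021, so the compression steel yields.
M_n = (A_s − A'_s) f_y (d − a/2) + A'_s f_y (d − d') = 397.2 × (26.7 − 3.477) + 109.2 × (26.7 − 2.3) = 9224.2 + 2664.5 = 11888.7 kip·in.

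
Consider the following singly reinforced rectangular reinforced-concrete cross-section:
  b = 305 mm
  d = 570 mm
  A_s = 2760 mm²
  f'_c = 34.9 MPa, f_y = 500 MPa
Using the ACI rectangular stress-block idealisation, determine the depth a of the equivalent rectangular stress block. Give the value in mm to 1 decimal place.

T = A_s f_y = 2760 × 500 = 1380000 N = 1380 kN.
Setting C = 0.85 f'_c a b equal to T: a = 1380000/(0.85 × 34.9 × 305) = 152.5 mm.

a ≈ 152.5 mm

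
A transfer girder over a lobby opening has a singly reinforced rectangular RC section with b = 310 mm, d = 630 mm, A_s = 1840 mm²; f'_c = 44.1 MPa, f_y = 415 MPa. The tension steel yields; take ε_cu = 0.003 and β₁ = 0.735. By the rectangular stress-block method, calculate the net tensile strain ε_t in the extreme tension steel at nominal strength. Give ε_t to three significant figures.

ε_t ≈ 0.0181

a = A_s f_y/(0.85 f'_c b) = 65.71 mm.
β₁ = 0.735, so c = a/β₁ = 65.71/0.735 = 89.40 mm.
From the linear strain diagram with ε_cu = 0.003: ε_t = 0.003 (d − c)/c = 0.003 × (630 − 89.40)/89.40 = 0.0181.
Since ε_t ≥ 0.005, the section is tension-controlled.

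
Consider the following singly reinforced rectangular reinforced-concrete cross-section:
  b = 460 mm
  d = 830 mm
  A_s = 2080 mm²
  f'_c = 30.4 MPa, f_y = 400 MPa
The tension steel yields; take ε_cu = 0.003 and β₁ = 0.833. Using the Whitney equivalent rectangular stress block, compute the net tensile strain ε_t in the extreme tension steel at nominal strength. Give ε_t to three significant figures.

ε_t ≈ 0.0266

a = A_s f_y/(0.85 f'_c b) = 70.00 mm.
β₁ = 0.833, so c = a/β₁ = 70.00/0.833 = 84.03 mm.
From the linear strain diagram with ε_cu = 0.003: ε_t = 0.003 (d − c)/c = 0.003 × (830 − 84.03)/84.03 = 0.0266.
Since ε_t ≥ 0.005, the section is tension-controlled.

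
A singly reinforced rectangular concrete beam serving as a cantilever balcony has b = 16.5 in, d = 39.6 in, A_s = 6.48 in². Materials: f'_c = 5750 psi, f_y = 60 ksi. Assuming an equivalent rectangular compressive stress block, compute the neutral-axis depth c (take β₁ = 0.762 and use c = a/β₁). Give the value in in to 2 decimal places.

c ≈ 6.33 in

T = A_s f_y = 6.48 × 60 = 388.8 kips.
a = T/(0.85 f'_c b) = 388.8/(0.85 × 5.75 × 16.5) = 4.8212 in.
With β₁ = 0.762, c = a/β₁ = 4.8212/0.762 = 6.33 in.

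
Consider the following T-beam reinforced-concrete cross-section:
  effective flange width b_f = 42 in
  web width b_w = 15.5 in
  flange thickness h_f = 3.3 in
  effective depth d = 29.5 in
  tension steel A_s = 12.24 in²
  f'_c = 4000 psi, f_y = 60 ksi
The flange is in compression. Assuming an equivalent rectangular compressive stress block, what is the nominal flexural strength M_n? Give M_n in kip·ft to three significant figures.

Tension: T = A_s f_y = 12.24 × 60 = 734.4 kips.
Try a within the flange: a = T/(0.85 f'_c b_f) = 734.4/(0.85 × 4 × 42) = 5.143 in.
a = 5.143 > h_f = 3.3 in: the block extends into the web. Split into flange-overhang and web parts.
C_f = 0.85 f'_c (b_f − b_w) h_f = 0.85 × 4 × (42 − 15.5) × 3.3 = 297.3 kips.
Remaining web compression depth: a_w = (T − C_f)/(0.85 f'_c b_w) = (734.4 − 297.3)/(0.85 × 4 × 15.5) = 8.294 in.
M_n = C_f(d − h_f/2) + (T − C_f)(d − a_w/2) = 297.3 × (29.5 − 1.65) + 437.1 × (29.5 − 4.147) = 8279.8 + 11081.8 = 19361.6 kip·in.
M_n = 19361.6/12 = 1613.47 kip·ft.

M_n ≈ 1610 kip·ft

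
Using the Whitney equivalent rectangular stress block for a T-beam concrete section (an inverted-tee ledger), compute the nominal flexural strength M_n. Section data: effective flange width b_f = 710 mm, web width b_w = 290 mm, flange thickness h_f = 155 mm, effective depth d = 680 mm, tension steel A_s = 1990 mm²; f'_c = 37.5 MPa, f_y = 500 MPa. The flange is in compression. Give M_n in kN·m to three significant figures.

M_n ≈ 655 kN·m

Tension: T = A_s f_y = 1990 × 500 = 995000 N.
Try a within the flange: a = T/(0.85 f'_c b_f) = 995000/(0.85 × 37.5 × 710) = 43.97 mm.
Since a = 43.97 ≤ h_f = 155 mm, the stress block lies entirely in the flange; analyse as a rectangular beam of width b_f.
M_n = T(d − a/2) = 995000 × (680 − 21.985) = 654.72 × 10⁶ N·mm.
M_n = 654.72 kN·m.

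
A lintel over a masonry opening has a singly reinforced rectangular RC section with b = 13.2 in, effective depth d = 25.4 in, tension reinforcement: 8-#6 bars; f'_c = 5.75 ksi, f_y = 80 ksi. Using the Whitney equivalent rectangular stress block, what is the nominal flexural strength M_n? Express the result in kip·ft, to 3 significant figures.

A_s = 8 × 0.44 = 3.52 in².
T = A_s f_y = 3.52 × 80 = 281.6 kips.
a = T/(0.85 f'_c b) = 281.6/(0.85 × 5.75 × 13.2) = 4.365 in.
M_n = T(d − a/2) = 281.6 × (25.4 − 2.1825) = 6538.0 kip·in = 6538.0/12 = 544.83 kip·ft.

M_n ≈ 545 kip·ft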